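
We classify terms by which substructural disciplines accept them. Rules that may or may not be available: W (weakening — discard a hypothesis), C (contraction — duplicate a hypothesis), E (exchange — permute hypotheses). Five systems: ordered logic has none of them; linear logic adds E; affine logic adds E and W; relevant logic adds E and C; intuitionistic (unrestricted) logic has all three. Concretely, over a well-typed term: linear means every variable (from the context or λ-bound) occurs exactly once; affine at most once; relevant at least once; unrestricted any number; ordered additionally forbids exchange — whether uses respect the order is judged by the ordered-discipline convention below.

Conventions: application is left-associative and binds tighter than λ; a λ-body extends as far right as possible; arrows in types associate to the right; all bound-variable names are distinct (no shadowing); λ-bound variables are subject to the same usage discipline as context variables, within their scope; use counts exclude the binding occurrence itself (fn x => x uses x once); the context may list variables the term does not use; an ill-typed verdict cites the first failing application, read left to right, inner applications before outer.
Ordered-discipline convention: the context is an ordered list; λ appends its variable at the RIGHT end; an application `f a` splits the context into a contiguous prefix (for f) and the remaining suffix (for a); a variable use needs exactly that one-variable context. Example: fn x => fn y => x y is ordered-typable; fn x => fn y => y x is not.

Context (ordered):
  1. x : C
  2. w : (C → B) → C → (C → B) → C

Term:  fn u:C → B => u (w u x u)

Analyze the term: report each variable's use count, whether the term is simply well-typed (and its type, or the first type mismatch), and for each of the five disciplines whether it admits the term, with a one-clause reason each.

counts: x: 1×; w: 1×; u (λ-bound): 3×
left-to-right use order: u, w, u, x, u
typing: well-typed at (C → B) → B
ordered: ✗ — uses contraction: u ×3
linear: ✗ — uses contraction: u ×3
affine: ✗ — uses contraction: u ×3
relevant: ✓ — at least one use each (x, w, u)
unrestricted: ✓ — typability at (C → B) → B is all that's needed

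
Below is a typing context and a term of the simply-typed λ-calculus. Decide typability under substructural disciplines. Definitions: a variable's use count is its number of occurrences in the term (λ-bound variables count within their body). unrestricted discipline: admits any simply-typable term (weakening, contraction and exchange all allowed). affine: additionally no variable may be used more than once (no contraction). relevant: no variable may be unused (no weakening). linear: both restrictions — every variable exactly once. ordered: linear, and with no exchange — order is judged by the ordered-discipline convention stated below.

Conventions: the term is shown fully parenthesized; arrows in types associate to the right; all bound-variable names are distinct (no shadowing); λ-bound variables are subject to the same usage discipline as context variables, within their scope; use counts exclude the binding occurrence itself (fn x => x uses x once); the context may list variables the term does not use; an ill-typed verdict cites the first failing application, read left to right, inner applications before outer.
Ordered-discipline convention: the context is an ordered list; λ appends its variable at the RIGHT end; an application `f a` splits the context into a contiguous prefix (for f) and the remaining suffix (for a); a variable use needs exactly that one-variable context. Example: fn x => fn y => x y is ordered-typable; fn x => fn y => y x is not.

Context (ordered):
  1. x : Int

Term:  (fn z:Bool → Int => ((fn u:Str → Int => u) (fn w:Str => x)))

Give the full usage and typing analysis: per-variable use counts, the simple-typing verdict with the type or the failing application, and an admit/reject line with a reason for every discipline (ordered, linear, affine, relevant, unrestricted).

usage: x ×1; z (bound) ×0; u (bound) ×1; w (bound) ×0
left-to-right use order: u, x
typing: well-typed — term : (Bool → Int) → Str → Int
ordered: ✗ — z, w left unused
linear: ✗ — z, w left unused
affine: ✓ — none of x, z, u, w used more than once
relevant: ✗ — z, w left unused
unrestricted: ✓ — simply typable at (Bool → Int) → Str → Int; W, C, E all held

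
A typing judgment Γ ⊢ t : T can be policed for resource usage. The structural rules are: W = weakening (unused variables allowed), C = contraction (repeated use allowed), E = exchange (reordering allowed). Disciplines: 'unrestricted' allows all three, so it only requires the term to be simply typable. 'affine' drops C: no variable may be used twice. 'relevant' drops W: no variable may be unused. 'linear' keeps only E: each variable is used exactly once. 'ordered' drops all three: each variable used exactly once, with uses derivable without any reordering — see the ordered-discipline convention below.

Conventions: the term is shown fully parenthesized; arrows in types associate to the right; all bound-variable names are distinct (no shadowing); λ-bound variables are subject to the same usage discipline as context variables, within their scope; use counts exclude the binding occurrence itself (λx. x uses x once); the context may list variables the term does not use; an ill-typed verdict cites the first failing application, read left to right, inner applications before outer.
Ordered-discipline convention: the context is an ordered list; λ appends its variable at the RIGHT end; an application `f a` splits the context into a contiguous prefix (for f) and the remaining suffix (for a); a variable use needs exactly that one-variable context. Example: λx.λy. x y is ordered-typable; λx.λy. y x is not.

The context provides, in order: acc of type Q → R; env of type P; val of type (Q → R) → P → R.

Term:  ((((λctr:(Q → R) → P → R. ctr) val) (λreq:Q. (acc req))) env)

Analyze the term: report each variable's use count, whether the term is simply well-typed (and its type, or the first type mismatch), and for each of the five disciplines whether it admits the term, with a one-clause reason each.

counts: acc ×1, env ×1, val ×1, ctr (bound) ×1, req (bound) ×1
use order (left to right): ctr, val, acc, req, env
typing: well-typed — term : R
ordered: ✗, needs exchange: uses follow ctr, val, acc, req, env
linear: ✓, single use per variable (acc, env, val, ctr, req)
affine: ✓, acc, env, val, ctr, req: no repeats, contraction unneeded
relevant: ✓, acc, env, val, ctr, req: all used, weakening unneeded
unrestricted: ✓, typability at R is all that's needed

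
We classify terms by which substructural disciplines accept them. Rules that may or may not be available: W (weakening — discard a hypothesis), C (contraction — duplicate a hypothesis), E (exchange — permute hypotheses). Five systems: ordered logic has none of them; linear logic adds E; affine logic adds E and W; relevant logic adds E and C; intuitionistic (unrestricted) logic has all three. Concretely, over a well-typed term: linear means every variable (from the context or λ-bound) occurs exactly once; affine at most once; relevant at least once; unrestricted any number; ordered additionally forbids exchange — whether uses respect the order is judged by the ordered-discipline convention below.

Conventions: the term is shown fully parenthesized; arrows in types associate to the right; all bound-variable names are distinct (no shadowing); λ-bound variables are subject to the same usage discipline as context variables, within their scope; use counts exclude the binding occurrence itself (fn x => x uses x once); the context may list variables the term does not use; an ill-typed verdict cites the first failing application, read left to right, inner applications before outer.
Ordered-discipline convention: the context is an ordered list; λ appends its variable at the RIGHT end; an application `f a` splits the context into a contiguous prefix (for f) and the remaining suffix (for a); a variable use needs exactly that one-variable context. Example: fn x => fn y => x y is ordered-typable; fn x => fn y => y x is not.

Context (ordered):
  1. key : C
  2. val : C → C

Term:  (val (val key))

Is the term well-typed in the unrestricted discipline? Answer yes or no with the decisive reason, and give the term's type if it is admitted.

yes — well-typed at C; no restrictions here; term : C
usage: key=1, val=2
use order (left to right): val, val, key
typing: well-typed at C
all disciplines: ordered ✗ · linear ✗ · affine ✗ · relevant ✓ · unrestricted ✓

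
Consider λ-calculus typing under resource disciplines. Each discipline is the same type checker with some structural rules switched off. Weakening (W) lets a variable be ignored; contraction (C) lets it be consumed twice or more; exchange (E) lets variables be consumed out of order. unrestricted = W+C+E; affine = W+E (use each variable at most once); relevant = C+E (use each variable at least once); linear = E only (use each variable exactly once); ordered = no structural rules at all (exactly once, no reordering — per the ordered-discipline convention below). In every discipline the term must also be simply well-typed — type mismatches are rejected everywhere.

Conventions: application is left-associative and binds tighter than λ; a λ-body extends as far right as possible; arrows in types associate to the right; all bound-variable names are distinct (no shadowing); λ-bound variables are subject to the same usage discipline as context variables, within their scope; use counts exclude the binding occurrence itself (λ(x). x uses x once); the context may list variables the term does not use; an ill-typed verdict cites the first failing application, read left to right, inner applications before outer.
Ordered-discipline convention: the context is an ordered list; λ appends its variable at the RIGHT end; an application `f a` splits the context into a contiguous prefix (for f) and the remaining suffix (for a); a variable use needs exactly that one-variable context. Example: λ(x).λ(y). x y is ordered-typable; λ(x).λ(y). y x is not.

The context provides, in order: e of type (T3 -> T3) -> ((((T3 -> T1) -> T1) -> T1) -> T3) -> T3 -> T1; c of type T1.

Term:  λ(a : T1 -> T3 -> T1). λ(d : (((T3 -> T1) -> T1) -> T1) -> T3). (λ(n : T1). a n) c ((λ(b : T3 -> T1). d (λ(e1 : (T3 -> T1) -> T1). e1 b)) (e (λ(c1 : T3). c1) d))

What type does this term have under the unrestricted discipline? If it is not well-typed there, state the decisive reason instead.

term : (T1 -> T3 -> T1) -> ((((T3 -> T1) -> T1) -> T1) -> T3) -> T1
counts: e=1; c=1; a (bound)=1; d (bound)=2; n (bound)=1; b (bound)=1; e1 (bound)=1; c1 (bound)=1
left-to-right use order: a, n, c, d, e1, b, e, c1, d
typing: well-typed at (T1 -> T3 -> T1) -> ((((T3 -> T1) -> T1) -> T1) -> T3) -> T1
across the five disciplines: ordered ✗ | linear ✗ | affine ✗ | relevant ✓ | unrestricted ✓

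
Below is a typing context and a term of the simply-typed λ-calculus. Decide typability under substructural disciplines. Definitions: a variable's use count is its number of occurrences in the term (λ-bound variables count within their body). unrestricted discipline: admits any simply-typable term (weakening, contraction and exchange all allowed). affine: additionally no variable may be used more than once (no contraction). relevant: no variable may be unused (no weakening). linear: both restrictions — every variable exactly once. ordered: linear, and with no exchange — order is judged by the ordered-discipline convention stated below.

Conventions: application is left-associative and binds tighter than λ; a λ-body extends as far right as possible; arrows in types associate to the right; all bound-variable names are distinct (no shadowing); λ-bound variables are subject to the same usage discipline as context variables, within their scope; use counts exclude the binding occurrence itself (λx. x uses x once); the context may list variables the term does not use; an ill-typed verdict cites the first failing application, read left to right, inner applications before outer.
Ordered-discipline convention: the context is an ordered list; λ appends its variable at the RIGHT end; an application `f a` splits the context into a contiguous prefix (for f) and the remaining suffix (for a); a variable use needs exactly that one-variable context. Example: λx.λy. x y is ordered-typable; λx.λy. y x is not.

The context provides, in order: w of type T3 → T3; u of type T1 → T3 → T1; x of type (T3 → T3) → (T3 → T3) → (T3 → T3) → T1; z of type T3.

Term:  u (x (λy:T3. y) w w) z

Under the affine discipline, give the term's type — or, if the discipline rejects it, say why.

not well-typed under affine — uses contraction: w ×2
counts: w: 2; u: 1; x: 1; z: 1; y [bound]: 1
uses in reading order: u, x, y, w, w, z
typing: well-typed at T1
across the five disciplines: ordered ✗ · linear ✗ · affine ✗ · relevant ✓ · unrestricted ✓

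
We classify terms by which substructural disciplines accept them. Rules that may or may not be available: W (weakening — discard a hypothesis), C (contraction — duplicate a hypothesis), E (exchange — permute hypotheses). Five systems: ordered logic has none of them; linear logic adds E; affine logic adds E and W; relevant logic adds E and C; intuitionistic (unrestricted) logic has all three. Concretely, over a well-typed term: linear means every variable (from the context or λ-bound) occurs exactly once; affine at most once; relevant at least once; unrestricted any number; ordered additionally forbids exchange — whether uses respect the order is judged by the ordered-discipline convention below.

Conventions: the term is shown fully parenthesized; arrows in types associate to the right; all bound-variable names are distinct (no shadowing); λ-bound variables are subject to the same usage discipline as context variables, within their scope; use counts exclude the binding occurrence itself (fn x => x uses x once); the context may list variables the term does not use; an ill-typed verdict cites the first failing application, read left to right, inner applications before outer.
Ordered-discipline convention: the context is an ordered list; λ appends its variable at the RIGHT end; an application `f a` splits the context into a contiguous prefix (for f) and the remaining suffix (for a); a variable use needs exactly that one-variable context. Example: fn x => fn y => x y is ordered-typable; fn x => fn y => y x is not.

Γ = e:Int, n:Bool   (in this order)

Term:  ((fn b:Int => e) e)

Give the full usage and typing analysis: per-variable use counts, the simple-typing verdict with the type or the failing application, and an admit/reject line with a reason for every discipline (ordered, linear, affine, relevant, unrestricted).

counts: e: 2; n: 0; b (λ-bound): 0
uses in reading order: e, e
typing: the term checks, with type Int
ordered ✗ (uses contraction: e ×2; n, b never used (weakening))
linear ✗ (uses contraction: e ×2; n, b never used (weakening))
affine ✗ (uses contraction: e ×2)
relevant ✗ (n, b never used (weakening))
unrestricted ✓ (typability at Int is all that's needed)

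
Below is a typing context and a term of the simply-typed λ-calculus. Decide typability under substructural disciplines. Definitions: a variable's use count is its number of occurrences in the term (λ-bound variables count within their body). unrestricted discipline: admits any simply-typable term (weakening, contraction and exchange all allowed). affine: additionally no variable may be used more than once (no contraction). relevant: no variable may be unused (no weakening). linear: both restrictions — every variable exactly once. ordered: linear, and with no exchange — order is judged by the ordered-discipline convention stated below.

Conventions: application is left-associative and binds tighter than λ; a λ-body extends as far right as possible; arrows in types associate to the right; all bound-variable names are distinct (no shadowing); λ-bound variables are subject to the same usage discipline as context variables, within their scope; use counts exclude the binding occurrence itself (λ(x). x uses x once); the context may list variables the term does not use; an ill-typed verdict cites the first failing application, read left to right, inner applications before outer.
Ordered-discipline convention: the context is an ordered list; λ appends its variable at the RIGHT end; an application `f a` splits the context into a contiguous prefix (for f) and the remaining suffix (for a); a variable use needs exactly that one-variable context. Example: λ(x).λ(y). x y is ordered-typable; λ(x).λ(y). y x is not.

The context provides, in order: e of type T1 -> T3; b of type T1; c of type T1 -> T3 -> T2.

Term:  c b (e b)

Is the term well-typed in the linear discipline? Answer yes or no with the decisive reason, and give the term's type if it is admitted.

no — uses contraction: b ×2
usage: e: 1, b: 2, c: 1
use order (left to right): c, b, e, b
typing: the term checks, with type T2
summary: ordered ✗; linear ✗; affine ✗; relevant ✓; unrestricted ✓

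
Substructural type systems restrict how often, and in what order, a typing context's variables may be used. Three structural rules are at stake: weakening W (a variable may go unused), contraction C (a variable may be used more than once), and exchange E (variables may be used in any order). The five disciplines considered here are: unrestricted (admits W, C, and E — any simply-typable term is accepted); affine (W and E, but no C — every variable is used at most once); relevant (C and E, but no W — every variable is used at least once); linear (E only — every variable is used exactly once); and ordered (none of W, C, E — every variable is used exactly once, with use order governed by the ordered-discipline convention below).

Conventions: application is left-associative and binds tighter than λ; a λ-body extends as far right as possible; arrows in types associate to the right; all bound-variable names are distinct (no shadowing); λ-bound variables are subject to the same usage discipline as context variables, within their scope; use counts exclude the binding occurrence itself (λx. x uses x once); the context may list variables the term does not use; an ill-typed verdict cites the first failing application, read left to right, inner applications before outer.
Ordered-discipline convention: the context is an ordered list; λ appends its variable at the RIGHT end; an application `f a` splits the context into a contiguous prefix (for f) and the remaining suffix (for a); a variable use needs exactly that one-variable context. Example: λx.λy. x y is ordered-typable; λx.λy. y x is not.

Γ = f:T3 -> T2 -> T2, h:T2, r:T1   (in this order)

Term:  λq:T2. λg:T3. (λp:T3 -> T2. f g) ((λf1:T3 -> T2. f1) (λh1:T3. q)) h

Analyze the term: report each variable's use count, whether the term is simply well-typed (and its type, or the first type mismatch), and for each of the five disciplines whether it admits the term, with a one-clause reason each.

usage: f: 1×; h: 1×; r: 0×; q [bound]: 1×; g [bound]: 1×; p [bound]: 0×; f1 [bound]: 1×; h1 [bound]: 0×
use order (left to right): f, g, f1, q, h
typing: well-typed at T2 -> T3 -> T2
ordered: ✗ — r, p, h1 left unused
linear: ✗ — r, p, h1 left unused
affine: ✓ — at most one use each (f, h, r, q, g, p, f1, h1)
relevant: ✗ — r, p, h1 left unused
unrestricted: ✓ — simply typable at T2 -> T3 -> T2; W, C, E all held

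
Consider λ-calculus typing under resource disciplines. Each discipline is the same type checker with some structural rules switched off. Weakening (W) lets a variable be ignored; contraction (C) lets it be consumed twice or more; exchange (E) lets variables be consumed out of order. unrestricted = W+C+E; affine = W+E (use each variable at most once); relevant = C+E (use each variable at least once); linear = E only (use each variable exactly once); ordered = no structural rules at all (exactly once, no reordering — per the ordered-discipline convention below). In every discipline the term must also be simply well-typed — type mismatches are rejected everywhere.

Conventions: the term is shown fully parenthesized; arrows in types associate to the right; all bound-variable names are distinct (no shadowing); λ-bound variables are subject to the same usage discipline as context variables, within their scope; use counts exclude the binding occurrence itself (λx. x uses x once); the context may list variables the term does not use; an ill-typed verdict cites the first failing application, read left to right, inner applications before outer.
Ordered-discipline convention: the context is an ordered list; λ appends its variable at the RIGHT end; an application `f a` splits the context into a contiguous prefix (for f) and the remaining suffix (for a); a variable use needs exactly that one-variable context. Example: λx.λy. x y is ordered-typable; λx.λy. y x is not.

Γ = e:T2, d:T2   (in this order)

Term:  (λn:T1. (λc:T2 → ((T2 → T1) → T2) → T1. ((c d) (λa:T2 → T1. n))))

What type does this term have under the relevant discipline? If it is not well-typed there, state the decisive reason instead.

not well-typed under relevant — fails simple typing
usage: e ×0, d ×1, n (λ-bound) ×1, c (λ-bound) ×1, a (λ-bound) ×0
use order (left to right): c, d, n
typing: ill-typed: argument of type (T2 → T1) → T1 where (T2 → T1) → T2 is required
across the five disciplines: ordered ✗, linear ✗, affine ✗, relevant ✗, unrestricted ✗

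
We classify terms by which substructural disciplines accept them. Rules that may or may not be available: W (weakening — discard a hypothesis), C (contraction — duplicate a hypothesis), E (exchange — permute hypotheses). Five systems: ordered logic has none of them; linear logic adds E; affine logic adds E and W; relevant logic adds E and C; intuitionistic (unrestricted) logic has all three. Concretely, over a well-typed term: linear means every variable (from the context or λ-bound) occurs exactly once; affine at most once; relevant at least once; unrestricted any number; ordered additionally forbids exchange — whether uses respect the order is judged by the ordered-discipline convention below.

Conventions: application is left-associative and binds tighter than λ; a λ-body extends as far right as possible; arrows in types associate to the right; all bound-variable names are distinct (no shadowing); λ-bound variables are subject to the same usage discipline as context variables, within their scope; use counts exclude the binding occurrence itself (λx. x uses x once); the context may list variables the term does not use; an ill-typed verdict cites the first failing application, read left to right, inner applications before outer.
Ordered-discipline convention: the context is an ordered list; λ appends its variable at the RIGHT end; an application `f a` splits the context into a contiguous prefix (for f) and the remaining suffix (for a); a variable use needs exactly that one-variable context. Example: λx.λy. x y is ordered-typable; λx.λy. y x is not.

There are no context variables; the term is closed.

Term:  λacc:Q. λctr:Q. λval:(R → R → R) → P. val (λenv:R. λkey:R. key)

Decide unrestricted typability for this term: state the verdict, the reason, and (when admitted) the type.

yes — well-typed at Q → Q → ((R → R → R) → P) → P; no restrictions here; term : Q → Q → ((R → R → R) → P) → P
counts: acc (bound)=0; ctr (bound)=0; val (bound)=1; env (bound)=0; key (bound)=1
order of uses: val, key
typing: well-typed — term : Q → Q → ((R → R → R) → P) → P
all disciplines: ordered ✗; linear ✗; affine ✓; relevant ✗; unrestricted ✓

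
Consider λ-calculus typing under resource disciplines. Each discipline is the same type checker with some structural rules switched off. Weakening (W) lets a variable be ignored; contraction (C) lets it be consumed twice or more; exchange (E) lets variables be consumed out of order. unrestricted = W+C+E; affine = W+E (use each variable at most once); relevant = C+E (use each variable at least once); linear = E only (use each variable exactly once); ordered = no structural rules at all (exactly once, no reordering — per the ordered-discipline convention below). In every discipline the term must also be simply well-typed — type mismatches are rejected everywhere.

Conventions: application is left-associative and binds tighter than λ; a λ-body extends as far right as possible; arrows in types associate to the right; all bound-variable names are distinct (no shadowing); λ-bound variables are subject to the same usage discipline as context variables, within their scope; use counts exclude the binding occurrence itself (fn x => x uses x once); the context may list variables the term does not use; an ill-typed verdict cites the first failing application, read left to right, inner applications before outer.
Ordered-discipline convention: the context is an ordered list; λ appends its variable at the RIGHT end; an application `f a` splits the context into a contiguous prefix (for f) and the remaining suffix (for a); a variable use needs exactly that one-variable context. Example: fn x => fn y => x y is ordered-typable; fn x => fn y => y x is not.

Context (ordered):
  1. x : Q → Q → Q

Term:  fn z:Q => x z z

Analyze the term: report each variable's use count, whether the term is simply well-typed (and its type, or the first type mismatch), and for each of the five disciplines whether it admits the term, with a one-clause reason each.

usage: x ×1; z (bound) ×2
use order (left to right): x, z, z
typing: well-typed at Q → Q
ordered: ✗ — uses contraction: z ×2
linear: ✗ — uses contraction: z ×2
affine: ✗ — uses contraction: z ×2
relevant: ✓ — at least one use each (x, z)
unrestricted: ✓ — typability at Q → Q is all that's needed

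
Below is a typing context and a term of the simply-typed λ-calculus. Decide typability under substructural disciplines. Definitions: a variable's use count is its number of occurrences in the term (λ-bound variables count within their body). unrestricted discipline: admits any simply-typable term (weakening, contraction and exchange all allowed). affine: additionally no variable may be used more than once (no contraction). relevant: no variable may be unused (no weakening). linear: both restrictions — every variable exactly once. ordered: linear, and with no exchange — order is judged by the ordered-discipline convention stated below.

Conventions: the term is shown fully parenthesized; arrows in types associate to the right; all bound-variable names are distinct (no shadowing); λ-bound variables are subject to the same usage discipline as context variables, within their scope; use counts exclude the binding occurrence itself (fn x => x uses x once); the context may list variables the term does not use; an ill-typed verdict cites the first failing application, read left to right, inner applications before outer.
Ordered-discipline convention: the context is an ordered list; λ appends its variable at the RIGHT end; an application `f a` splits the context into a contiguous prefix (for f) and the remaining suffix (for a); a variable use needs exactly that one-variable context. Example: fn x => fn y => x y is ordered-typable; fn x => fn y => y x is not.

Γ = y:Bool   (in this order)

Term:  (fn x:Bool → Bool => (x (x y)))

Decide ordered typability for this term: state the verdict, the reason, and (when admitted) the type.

no — uses contraction: x ×2
use counts: y: 1, x [bound]: 2
use order (left to right): x, x, y
typing: the term checks, with type (Bool → Bool) → Bool
summary: ordered ✗, linear ✗, affine ✗, relevant ✓, unrestricted ✓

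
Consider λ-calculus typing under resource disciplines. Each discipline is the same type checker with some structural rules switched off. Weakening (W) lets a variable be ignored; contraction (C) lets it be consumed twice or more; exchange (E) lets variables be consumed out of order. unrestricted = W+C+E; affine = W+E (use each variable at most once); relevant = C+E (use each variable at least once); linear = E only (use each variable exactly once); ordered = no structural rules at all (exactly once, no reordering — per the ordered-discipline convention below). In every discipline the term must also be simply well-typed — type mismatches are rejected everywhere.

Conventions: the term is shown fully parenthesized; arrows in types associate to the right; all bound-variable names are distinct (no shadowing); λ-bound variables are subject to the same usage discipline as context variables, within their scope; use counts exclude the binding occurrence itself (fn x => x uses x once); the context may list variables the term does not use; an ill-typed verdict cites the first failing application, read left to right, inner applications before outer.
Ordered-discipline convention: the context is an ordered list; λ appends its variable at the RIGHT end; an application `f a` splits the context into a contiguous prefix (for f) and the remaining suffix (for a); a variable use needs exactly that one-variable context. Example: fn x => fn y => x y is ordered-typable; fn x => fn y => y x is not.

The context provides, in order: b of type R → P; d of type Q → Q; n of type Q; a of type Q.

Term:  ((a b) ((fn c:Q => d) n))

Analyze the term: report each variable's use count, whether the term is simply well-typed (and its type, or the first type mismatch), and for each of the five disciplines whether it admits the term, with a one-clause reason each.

variable uses: b: 1×, d: 1×, n: 1×, a: 1×, c (λ-bound): 0×
order of uses: a, b, d, n
typing: ill-typed: applying a non-function (Q)
ordered ✗ (fails simple typing)
linear ✗ (a type mismatch blocks all five)
affine ✗ (the type mismatch rejects it)
relevant ✗ (not simply typable)
unrestricted ✗ (fails simple typing)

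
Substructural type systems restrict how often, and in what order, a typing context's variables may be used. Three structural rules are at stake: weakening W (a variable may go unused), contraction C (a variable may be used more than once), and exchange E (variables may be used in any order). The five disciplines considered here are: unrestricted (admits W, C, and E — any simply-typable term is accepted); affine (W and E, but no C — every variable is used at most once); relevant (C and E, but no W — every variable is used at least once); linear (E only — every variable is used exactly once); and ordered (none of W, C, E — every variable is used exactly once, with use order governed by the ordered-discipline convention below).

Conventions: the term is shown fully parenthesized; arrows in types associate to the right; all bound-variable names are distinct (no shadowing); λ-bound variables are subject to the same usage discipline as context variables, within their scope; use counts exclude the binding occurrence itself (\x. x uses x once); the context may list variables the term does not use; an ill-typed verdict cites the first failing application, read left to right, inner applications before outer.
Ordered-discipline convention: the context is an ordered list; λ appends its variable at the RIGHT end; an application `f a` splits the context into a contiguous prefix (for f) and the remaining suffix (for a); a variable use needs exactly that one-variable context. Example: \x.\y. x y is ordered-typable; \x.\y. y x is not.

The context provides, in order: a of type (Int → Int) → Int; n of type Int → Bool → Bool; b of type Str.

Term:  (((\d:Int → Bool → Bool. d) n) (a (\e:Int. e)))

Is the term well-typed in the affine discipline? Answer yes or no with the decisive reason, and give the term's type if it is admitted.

yes — none of a, n, b, d, e used more than once; term : Bool → Bool
usage: a: 1×; n: 1×; b: 0×; d (bound): 1×; e (bound): 1×
uses in reading order: d, n, a, e
typing: the term checks, with type Bool → Bool
summary: ordered ✗ · linear ✗ · affine ✓ · relevant ✗ · unrestricted ✓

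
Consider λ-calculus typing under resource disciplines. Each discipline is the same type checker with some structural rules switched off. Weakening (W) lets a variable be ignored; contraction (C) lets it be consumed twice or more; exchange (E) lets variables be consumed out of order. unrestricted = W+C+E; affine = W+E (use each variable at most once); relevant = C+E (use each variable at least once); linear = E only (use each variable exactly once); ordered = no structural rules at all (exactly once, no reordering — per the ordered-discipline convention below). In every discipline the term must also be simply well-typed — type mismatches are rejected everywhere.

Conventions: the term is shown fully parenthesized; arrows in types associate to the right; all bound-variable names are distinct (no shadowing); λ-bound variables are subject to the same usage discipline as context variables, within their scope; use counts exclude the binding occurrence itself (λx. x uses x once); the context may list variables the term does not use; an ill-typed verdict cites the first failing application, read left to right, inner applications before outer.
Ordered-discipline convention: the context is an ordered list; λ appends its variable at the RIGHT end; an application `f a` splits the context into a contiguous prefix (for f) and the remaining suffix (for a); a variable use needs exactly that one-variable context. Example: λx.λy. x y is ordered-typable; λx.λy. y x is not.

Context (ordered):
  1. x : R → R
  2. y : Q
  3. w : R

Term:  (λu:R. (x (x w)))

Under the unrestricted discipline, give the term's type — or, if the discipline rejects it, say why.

term : R → R
use counts: x ×2; y ×0; w ×1; u [bound] ×0
uses in reading order: x, x, w
typing: the term checks, with type R → R
summary: ordered ✗; linear ✗; affine ✗; relevant ✗; unrestricted ✓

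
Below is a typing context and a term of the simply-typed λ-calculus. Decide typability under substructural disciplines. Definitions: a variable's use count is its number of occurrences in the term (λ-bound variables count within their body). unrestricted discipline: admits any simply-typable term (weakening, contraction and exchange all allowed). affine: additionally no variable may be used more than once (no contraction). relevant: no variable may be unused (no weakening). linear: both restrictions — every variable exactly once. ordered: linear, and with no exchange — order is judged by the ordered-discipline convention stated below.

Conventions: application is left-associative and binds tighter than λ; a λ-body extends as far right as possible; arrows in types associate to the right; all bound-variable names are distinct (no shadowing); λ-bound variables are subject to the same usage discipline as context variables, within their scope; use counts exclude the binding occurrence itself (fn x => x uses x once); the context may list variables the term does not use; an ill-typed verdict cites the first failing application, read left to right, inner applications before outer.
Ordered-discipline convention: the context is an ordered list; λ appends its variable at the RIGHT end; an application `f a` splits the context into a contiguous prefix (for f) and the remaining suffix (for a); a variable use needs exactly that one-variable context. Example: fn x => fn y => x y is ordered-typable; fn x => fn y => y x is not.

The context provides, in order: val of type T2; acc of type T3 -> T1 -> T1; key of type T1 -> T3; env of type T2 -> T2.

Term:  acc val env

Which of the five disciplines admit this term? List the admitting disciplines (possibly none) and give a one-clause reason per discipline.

accepted by: none
usage: val: 1×; acc: 1×; key: 0×; env: 1×
use order (left to right): acc, val, env
typing: ill-typed: an argument T2 mismatches the expected T3
ordered: ✗, the type mismatch rejects it
linear: ✗, not simply typable
affine: ✗, fails simple typing
relevant: ✗, a type mismatch blocks all five
unrestricted: ✗, the type mismatch rejects it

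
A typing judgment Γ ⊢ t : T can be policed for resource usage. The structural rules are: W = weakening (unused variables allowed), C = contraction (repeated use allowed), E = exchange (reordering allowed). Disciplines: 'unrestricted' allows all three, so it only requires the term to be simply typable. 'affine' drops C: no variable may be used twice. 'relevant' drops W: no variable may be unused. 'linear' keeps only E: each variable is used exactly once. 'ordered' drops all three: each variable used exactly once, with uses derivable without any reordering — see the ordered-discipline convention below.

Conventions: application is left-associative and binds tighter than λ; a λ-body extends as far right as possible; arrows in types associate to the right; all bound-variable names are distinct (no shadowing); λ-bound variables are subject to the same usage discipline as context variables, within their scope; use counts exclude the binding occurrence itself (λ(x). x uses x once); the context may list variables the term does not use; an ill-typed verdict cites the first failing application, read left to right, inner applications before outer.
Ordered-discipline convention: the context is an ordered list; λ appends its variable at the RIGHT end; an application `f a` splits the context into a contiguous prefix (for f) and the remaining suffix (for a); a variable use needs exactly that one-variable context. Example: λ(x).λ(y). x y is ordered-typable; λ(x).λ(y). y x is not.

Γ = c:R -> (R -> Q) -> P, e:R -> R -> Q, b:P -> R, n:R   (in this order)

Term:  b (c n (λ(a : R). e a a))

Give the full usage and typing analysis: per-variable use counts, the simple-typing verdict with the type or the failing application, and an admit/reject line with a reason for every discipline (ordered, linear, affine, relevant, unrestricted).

use counts: c ×1, e ×1, b ×1, n ×1, a (λ-bound) ×2
use order (left to right): b, c, n, e, a, a
typing: ✓ — R
ordered ✗ (uses contraction: a ×2)
linear ✗ (uses contraction: a ×2)
affine ✗ (uses contraction: a ×2)
relevant ✓ (at least one use each (c, e, b, n, a))
unrestricted ✓ (well-typed at R; no restrictions here)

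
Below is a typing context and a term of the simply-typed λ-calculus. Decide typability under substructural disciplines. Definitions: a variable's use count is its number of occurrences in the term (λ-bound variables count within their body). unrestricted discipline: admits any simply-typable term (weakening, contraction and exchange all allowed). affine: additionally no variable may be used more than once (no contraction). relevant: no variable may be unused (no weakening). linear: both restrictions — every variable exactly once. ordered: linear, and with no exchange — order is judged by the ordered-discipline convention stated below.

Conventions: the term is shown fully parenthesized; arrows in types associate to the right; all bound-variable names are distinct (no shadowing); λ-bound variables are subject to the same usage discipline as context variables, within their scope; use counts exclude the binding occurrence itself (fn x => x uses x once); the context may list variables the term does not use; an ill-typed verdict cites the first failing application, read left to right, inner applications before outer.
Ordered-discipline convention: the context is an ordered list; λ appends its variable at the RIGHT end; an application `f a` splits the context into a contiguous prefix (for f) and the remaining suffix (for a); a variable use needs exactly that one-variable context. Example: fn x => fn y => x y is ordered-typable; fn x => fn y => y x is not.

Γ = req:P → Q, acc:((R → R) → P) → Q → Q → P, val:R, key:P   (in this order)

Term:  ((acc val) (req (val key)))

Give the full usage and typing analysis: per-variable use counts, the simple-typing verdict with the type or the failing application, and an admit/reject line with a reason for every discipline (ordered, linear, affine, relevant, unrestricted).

variable uses: req: 1×, acc: 1×, val: 2×, key: 1×
uses in reading order: acc, val, req, val, key
typing: ill-typed: argument of type R where (R → R) → P is required
ordered: ✗, a type mismatch blocks all five
linear: ✗, the type mismatch rejects it
affine: ✗, not simply typable
relevant: ✗, fails simple typing
unrestricted: ✗, a type mismatch blocks all five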